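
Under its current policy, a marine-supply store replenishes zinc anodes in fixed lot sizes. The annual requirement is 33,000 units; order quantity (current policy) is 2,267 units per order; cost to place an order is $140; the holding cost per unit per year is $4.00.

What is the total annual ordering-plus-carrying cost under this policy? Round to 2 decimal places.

$6,571.94

Orders/yr = 33,000/2,267 = 14.557; ordering cost = 14.557 × $140 = $2,037.94
Average inventory = 2,267/2 = 1133.5; holding cost = 1133.5 × $4 = $4,534.00
Total = $2,037.94 + $4,534.00 = $6,571.94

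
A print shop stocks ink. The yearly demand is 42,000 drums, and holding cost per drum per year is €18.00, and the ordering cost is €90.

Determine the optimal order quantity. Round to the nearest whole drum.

2DS/H = 2·42,000·90/18 = 420,000.00
EOQ = √420,000.00 ≈ 648.07

648 drums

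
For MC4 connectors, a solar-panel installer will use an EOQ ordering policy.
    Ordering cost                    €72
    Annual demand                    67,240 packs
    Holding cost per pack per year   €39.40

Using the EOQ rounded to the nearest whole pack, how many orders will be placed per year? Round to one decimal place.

135.6 orders per year

Q* = √(2·D·S / H) = √(2·67,240·72 / 39.4) = √245,750.3 ≈ 495.73 → Q = 496
Orders per year = D/Q = 67,240 / 496 = 135.565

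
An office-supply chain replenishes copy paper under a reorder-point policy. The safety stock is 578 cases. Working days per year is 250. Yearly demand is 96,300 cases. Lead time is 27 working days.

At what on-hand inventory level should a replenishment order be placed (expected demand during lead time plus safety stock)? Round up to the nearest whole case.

Daily demand d = 96,300 / 250 = 385.200 cases/day
Demand during lead time = 385.200 × 27 = 10,400.40
Reorder point = 10,400.40 + 578 = 10,978.40 → round up

10,979 cases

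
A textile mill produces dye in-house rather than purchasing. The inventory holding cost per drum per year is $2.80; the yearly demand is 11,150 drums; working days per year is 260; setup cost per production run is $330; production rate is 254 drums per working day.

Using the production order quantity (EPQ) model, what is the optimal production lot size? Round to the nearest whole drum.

d = 11,150/260 = 42.8846 drums/day;  effective holding cost H(1 − d/p) = 2.8·(1 − 42.8846/254) = 2.32726
Q* = √(2DS / H_eff) = √(2·11,150·330 / 2.32726) ≈ 1,778.23

1,778 drums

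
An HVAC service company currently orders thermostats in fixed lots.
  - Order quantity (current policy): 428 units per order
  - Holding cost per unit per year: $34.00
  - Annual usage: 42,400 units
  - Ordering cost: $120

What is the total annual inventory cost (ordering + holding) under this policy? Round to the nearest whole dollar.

$19,164

Orders/yr = 42,400/428 = 99.065; ordering cost = 99.065 × $120 = $11,887.85
Average inventory = 428/2 = 214; holding cost = 214 × $34 = $7,276.00
Total = $11,887.85 + $7,276.00 = $19,163.85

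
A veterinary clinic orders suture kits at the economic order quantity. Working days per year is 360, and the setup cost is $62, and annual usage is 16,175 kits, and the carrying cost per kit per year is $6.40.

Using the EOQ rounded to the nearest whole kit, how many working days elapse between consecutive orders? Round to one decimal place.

EOQ = √(2DS/H) = √(2 × 16,175 × 62 / 6.4)
    = √(313,390.62) ≈ 559.81 → Q = 560 kits
T = Q/D × 360 days = 560/16,175 × 360 = 12.464 days

12.5 days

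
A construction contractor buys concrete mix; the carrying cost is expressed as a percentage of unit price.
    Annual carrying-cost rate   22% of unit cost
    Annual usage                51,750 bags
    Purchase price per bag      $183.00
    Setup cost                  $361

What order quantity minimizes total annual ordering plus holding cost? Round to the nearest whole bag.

963 bags

Holding cost per bag per year: H = 22% × $183 = $40.2600
Q* = √(2·D·S / H) = √(2·51,750·361 / 40.26) = √928,055.1 ≈ 963.36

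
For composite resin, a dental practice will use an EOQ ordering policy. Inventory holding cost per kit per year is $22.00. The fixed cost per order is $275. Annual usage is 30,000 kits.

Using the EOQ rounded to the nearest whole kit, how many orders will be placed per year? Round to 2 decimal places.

Q* = √(2·D·S / H) = √(2·30,000·275 / 22) = √750,000.0 ≈ 866.03 → Q = 866
N = D/Q = 30,000/866 ≈ 34.642 orders/yr

34.64 orders per year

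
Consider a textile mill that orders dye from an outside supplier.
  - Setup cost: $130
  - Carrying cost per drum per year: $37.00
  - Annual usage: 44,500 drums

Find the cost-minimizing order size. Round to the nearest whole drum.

Q* = √(2·D·S / H) = √(2·44,500·130 / 37) = √312,702.7 ≈ 559.20

559 drums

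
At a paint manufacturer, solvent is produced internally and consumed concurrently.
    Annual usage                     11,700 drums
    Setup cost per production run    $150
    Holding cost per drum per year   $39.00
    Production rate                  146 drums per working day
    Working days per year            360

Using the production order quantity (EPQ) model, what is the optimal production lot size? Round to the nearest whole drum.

340 drums

Daily demand d = 11,700/360 = 32.500; p = 146; 1 − d/p = 0.77740
EPQ = √(2DS / (H(1 − d/p)))
    = √(2 × 11,700 × 150 / (39 × 0.77740)) ≈ 340.25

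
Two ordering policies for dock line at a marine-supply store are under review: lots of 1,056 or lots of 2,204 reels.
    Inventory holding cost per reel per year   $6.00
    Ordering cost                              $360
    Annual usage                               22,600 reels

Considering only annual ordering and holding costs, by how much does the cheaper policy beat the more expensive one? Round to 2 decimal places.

TC(Q) = (D/Q)S + (Q/2)H
TC(1,056) = (22,600/1,056)×360 + (1,056/2)×6 = $10,872.55
TC(2,204) = (22,600/2,204)×360 + (2,204/2)×6 = $10,303.47
Lots of 2,204 are cheaper by $569.08.

$569.08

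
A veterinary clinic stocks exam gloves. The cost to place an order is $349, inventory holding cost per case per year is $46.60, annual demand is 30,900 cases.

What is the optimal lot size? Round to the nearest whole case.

680 cases

2DS/H = 2·30,900·349/46.6 = 462,836.91
EOQ = √462,836.91 ≈ 680.32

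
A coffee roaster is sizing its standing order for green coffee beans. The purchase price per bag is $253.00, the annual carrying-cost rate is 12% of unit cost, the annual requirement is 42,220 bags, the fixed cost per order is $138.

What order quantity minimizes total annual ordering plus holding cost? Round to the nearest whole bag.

620 bags

H = i·C = 0.12 × $253 = $30.3600 per bag-year
EOQ = √(2DS/H) = √(2 × 42,220 × 138 / 30.36)
    = √(383,818.18) ≈ 619.53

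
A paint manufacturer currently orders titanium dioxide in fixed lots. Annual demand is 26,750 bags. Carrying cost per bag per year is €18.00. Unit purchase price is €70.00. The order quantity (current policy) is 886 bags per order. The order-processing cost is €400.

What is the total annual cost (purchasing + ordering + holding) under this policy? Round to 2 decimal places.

€1,892,550.75

Annual ordering cost = (D/Q)·S = (26,750/886) × 400 = €12,076.75
Annual holding cost  = (Q/2)·H = (886/2) × 18 = €7,974.00
Purchase cost = D·C = 26,750 × 70 = €1,872,500.00
Total = €12,076.75 + €7,974.00 + €1,872,500.00 = €1,892,550.75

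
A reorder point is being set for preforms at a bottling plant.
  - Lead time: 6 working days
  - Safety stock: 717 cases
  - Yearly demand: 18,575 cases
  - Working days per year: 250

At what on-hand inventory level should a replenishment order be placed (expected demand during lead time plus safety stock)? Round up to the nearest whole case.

Daily demand d = 18,575 / 250 = 74.300 cases/day
Demand during lead time = 74.300 × 6 = 445.80
Reorder point = 445.80 + 717 = 1,162.80 → round up

1,163 cases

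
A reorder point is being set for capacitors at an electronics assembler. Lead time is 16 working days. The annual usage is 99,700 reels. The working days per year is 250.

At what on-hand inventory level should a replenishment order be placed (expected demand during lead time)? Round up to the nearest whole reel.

Daily demand d = 99,700 / 250 = 398.800 reels/day
Demand during lead time = 398.800 × 16 = 6,380.80
Reorder point = 6,380.80 → round up

6,381 reels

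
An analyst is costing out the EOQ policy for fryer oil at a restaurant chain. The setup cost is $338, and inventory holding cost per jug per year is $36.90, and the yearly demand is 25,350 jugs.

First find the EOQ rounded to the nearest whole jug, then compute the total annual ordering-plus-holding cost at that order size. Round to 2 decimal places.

EOQ = √(2DS/H) = √(2 × 25,350 × 338 / 36.9)
    = √(464,406.50) ≈ 681.47 → Q = 681 jugs
Annual ordering cost = (D/Q)·S = (25,350/681) × 338 = $12,581.94
Annual holding cost  = (Q/2)·H = (681/2) × 36.9 = $12,564.45
Total = $12,581.94 + $12,564.45 = $25,146.39

$25,146.39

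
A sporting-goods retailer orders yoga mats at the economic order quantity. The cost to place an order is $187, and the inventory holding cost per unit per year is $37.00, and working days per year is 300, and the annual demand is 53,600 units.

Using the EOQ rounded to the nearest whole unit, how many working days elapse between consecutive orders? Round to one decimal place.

Optimal lot size Q* = (2 × 53,600 × $187 / $37)^½ ≈ 736.07 → Q = 736 units
Cycle time = (working days × Q)/D = (300 × 736) / 53,600 = 4.119 days

4.1 days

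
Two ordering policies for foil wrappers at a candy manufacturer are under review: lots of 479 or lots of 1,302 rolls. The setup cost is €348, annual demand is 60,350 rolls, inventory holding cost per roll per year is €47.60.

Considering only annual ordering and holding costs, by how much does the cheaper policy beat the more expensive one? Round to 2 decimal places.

€8,127.28

Annual cost at Q: ordering D·S/Q plus holding Q·H/2.
TC(479) = (60,350/479)×348 + (479/2)×47.6 = €55,245.29
TC(1,302) = (60,350/1,302)×348 + (1,302/2)×47.6 = €47,118.01
|ΔTC| = |€55,245.29 − €47,118.01| = €8,127.28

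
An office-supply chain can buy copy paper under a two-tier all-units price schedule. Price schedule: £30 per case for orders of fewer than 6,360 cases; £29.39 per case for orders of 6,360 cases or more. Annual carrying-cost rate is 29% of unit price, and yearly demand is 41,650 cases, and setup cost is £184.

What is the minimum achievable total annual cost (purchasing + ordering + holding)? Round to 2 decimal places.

H₁ = 29%×£30 = £8.7000;  H₂ = 29%×£29.39 = £8.5231
EOQ₁ = √(2×41,650×184/8.7000) = 1,327.31  (< 6,360, feasible at tier 1)
EOQ₂ = √(2×41,650×184/8.5231) = 1,341.01  (< 6,360 → use Q = 6,360 at tier-2 price)
TC(tier 1 (EOQ₁), Q≈1,327.3) = £1,261,047.58
TC(tier 2, Q≈6,360.0) = £1,252,401.93
Minimum at tier 2: £1,252,401.93

£1,252,401.93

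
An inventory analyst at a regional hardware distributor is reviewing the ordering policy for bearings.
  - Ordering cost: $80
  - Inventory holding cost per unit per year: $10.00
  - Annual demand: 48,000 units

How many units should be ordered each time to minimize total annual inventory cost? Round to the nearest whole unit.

876 units

2DS/H = 2·48,000·80/10 = 768,000.00
EOQ = √768,000.00 ≈ 876.36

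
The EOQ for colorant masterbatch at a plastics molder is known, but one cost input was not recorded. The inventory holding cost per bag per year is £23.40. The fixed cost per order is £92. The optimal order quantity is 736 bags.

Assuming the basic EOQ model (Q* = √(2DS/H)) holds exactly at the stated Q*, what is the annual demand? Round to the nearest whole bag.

68,890 bags per year

EOQ relation: Q² = 2DS/H, so rearrange for the unknown.
D = Q²H / (2S) = 736² × 23.4 / (2 × 92) = 68,889.60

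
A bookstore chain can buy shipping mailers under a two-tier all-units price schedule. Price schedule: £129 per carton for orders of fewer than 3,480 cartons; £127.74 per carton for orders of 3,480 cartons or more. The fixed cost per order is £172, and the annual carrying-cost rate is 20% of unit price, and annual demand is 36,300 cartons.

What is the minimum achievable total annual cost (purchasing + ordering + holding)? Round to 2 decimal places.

£4,683,209.66

H₁ = 20%×£129 = £25.8000;  H₂ = 20%×£127.74 = £25.5480
EOQ₁ = √(2×36,300×172/25.8000) = 695.70  (< 3,480, feasible at tier 1)
EOQ₂ = √(2×36,300×172/25.5480) = 699.12  (< 3,480 → use Q = 3,480 at tier-2 price)
TC(tier 1 (EOQ₁), Q≈695.7) = £4,700,649.09
TC(tier 2, Q≈3,480.0) = £4,683,209.66
Minimum at tier 2: £4,683,209.66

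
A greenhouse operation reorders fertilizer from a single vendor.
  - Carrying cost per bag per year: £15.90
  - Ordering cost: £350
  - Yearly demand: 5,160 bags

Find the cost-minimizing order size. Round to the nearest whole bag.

477 bags

2DS/H = 2·5,160·350/15.9 = 227,169.81
EOQ = √227,169.81 ≈ 476.62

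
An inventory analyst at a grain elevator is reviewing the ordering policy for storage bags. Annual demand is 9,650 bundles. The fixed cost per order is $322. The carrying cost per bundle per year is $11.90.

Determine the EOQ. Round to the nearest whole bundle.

723 bundles

Optimal lot size Q* = (2 × 9,650 × $322 / $11.9)^½ ≈ 722.66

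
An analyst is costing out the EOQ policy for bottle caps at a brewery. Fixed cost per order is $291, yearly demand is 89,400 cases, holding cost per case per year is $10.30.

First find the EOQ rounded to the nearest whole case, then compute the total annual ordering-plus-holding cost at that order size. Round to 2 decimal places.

$23,149.89

Optimal lot size Q* = (2 × 89,400 × $291 / $10.3)^½ ≈ 2,247.56 → Q = 2,248 cases
Ordering: D/Q × S = 89,400/2,248 × $291 = $11,572.69
Holding:  Q/2 × H = 2,248/2 × $10.3 = $11,577.20
Total = $11,572.69 + $11,577.20 = $23,149.89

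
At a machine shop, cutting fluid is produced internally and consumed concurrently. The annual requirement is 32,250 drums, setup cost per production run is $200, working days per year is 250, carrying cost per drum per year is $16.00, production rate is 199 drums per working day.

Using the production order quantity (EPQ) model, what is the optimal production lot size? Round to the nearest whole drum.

Daily demand d = 32,250/250 = 129.000; p = 199; 1 − d/p = 0.35176
EPQ = √(2DS / (H(1 − d/p)))
    = √(2 × 32,250 × 200 / (16 × 0.35176)) ≈ 1,513.95

1,514 drums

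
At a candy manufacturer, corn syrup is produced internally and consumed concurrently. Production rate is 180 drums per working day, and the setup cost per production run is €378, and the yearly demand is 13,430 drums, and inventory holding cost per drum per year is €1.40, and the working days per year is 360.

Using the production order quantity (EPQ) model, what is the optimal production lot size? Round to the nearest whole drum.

3,025 drums

Daily demand d = 13,430/360 = 37.306; p = 180; 1 − d/p = 0.79275
EPQ = √(2DS / (H(1 − d/p)))
    = √(2 × 13,430 × 378 / (1.4 × 0.79275)) ≈ 3,024.60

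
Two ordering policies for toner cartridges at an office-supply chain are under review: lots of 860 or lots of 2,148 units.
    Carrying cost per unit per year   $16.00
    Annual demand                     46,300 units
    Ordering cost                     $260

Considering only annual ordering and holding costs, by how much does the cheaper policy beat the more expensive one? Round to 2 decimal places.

TC(Q) = (D/Q)S + (Q/2)H
TC(860) = (46,300/860)×260 + (860/2)×16 = $20,877.67
TC(2,148) = (46,300/2,148)×260 + (2,148/2)×16 = $22,788.28
|ΔTC| = |$20,877.67 − $22,788.28| = $1,910.61

$1,910.61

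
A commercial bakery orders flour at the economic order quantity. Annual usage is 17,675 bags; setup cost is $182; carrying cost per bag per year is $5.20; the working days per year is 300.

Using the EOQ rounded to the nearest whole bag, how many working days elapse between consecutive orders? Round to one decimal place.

18.9 days

2DS/H = 2·17,675·182/5.2 = 1,237,250.00
EOQ = √1,237,250.00 ≈ 1,112.32 → Q = 1,112 bags
Days between orders = 300 / (D/Q) = 300 / 15.895 ≈ 18.874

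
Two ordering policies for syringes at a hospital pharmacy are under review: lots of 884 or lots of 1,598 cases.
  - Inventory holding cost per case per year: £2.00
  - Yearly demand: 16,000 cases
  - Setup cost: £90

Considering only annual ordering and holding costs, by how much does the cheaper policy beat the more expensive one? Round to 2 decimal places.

TC(Q) = (D/Q)S + (Q/2)H
TC(884) = (16,000/884)×90 + (884/2)×2 = £2,512.96
TC(1,598) = (16,000/1,598)×90 + (1,598/2)×2 = £2,499.13
Cheaper: Q = 1,598.  Difference = £13.83

£13.83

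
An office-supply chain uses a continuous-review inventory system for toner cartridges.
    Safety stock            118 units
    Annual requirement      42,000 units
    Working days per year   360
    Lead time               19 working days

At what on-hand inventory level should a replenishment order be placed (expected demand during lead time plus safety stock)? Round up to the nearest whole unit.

2,335 units

Daily demand d = 42,000 / 360 = 116.667 units/day
Demand during lead time = 116.667 × 19 = 2,216.67
Reorder point = 2,216.67 + 118 = 2,334.67 → round up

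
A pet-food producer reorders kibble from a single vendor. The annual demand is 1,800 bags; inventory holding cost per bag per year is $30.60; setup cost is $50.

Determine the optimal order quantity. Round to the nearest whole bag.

77 bags

EOQ = √(2DS/H) = √(2 × 1,800 × 50 / 30.6)
    = √(5,882.35) ≈ 76.70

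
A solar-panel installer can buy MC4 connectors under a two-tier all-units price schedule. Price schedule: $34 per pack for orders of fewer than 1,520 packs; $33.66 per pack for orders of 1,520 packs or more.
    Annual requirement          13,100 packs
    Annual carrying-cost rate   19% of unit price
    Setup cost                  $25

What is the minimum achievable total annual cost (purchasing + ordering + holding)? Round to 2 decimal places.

H₁ = 19%×$34 = $6.4600;  H₂ = 19%×$33.66 = $6.3954
EOQ₁ = √(2×13,100×25/6.4600) = 318.42  (< 1,520, feasible at tier 1)
EOQ₂ = √(2×13,100×25/6.3954) = 320.03  (< 1,520 → use Q = 1,520 at tier-2 price)
TC(tier 1 (EOQ₁), Q≈318.4) = $447,457.01
TC(tier 2, Q≈1,520.0) = $446,021.96
Minimum at tier 2: $446,021.96

$446,021.96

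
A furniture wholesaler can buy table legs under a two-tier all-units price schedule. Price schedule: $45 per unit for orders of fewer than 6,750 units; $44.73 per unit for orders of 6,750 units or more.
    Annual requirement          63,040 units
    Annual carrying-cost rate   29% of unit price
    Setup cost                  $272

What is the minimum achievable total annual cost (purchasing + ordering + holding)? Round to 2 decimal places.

H₁ = 29%×$45 = $13.0500;  H₂ = 29%×$44.73 = $12.9717
EOQ₁ = √(2×63,040×272/13.0500) = 1,621.07  (< 6,750, feasible at tier 1)
EOQ₂ = √(2×63,040×272/12.9717) = 1,625.96  (< 6,750 → use Q = 6,750 at tier-2 price)
TC(tier 1 (EOQ₁), Q≈1,621.1) = $2,857,954.99
TC(tier 2, Q≈6,750.0) = $2,866,098.97
Minimum at tier 1 (EOQ₁): $2,857,954.99

$2,857,954.99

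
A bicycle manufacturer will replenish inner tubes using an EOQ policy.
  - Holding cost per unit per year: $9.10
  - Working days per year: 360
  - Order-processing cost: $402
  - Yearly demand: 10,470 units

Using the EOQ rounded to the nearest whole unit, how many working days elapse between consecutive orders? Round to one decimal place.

33.1 days

Q* = √(2·D·S / H) = √(2·10,470·402 / 9.1) = √925,041.8 ≈ 961.79 → Q = 962 units
Cycle time = (working days × Q)/D = (360 × 962) / 10,470 = 33.077 days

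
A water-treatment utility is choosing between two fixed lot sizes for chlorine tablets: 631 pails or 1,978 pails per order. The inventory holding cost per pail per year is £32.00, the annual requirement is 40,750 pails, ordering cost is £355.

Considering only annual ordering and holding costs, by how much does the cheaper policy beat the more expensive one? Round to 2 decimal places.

£5,939.66

TC(Q) = (D/Q)S + (Q/2)H
TC(631) = (40,750/631)×355 + (631/2)×32 = £33,021.91
TC(1,978) = (40,750/1,978)×355 + (1,978/2)×32 = £38,961.57
Cheaper: Q = 631.  Difference = £5,939.66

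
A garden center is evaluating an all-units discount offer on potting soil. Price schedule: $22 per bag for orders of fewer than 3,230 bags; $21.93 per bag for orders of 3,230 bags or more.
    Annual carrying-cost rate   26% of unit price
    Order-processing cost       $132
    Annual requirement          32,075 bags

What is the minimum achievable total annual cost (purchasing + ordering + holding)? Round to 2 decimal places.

$712,609.58

H₁ = 26%×$22 = $5.7200;  H₂ = 26%×$21.93 = $5.7018
EOQ₁ = √(2×32,075×132/5.7200) = 1,216.71  (< 3,230, feasible at tier 1)
EOQ₂ = √(2×32,075×132/5.7018) = 1,218.65  (< 3,230 → use Q = 3,230 at tier-2 price)
TC(tier 1 (EOQ₁), Q≈1,216.7) = $712,609.58
TC(tier 2, Q≈3,230.0) = $713,923.96
Minimum at tier 1 (EOQ₁): $712,609.58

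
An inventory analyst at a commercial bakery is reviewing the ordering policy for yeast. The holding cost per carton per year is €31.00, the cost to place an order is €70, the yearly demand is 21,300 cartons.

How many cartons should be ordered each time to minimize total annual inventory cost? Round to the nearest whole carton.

310 cartons

2DS/H = 2·21,300·70/31 = 96,193.55
EOQ = √96,193.55 ≈ 310.15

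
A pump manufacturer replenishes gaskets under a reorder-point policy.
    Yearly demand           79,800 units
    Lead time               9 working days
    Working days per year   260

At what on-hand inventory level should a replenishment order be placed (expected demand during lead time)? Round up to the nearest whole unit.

Daily demand d = 79,800 / 260 = 306.923 units/day
Demand during lead time = 306.923 × 9 = 2,762.31
Reorder point = 2,762.31 → round up

2,763 units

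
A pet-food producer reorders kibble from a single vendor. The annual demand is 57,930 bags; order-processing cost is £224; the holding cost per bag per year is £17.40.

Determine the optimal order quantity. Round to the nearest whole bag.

2DS/H = 2·57,930·224/17.4 = 1,491,531.03
EOQ = √1,491,531.03 ≈ 1,221.28

1,221 bags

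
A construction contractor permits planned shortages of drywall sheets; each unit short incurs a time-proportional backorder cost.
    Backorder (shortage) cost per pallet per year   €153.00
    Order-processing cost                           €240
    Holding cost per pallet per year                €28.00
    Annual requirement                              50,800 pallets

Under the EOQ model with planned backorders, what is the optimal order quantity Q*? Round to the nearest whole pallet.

Basic EOQ = √(2·50,800·240/28) = 933.197
Backorder adjustment √((H+b)/b) = √((28+153)/153) = 1.0877
Q* = 933.197 × 1.0877 ≈ 1,015.00

1,015 pallets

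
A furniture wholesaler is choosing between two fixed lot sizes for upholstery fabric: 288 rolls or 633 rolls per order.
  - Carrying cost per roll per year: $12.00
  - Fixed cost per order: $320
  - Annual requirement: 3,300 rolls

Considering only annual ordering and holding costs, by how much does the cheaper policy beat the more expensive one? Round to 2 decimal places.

For each Q, cost = (D/Q)·S + (Q/2)·H.
TC(288) = (3,300/288)×320 + (288/2)×12 = $5,394.67
TC(633) = (3,300/633)×320 + (633/2)×12 = $5,466.25
|ΔTC| = |$5,394.67 − $5,466.25| = $71.58

$71.58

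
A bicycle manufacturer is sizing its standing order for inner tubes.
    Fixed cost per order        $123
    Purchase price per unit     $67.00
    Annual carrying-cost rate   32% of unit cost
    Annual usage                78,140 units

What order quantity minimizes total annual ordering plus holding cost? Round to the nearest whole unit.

Carrying cost H = $67 × 32% = $21.4400/unit/yr
Optimal lot size Q* = (2 × 78,140 × $123 / $21.44)^½ ≈ 946.87

947 units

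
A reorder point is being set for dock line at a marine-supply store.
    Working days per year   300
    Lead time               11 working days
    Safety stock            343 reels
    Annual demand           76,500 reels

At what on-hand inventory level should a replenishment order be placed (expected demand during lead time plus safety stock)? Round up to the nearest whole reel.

3,148 reels

Daily demand d = 76,500 / 300 = 255.000 reels/day
Demand during lead time = 255.000 × 11 = 2,805.00
Reorder point = 2,805.00 + 343 = 3,148.00 → round up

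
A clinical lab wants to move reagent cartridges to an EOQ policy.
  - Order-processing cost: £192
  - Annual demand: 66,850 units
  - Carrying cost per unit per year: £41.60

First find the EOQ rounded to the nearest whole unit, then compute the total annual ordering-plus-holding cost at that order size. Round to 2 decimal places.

2DS/H = 2·66,850·192/41.6 = 617,076.92
EOQ = √617,076.92 ≈ 785.54 → Q = 786 units
Annual ordering cost = (D/Q)·S = (66,850/786) × 192 = £16,329.77
Annual holding cost  = (Q/2)·H = (786/2) × 41.6 = £16,348.80
Total = £16,329.77 + £16,348.80 = £32,678.57

£32,678.57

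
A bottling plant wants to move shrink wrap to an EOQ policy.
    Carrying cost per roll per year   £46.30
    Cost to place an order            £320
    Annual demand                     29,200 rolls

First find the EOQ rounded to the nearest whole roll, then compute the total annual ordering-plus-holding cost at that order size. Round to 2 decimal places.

2DS/H = 2·29,200·320/46.3 = 403,628.51
EOQ = √403,628.51 ≈ 635.32 → Q = 635 rolls
Annual ordering cost = (D/Q)·S = (29,200/635) × 320 = £14,714.96
Annual holding cost  = (Q/2)·H = (635/2) × 46.3 = £14,700.25
Total = £14,714.96 + £14,700.25 = £29,415.21

£29,415.21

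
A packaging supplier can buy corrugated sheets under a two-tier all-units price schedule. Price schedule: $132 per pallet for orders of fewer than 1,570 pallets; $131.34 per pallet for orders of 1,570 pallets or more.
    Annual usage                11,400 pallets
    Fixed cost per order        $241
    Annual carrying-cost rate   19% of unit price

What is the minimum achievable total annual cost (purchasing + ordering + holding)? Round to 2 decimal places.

H₁ = 19%×$132 = $25.0800;  H₂ = 19%×$131.34 = $24.9546
EOQ₁ = √(2×11,400×241/25.0800) = 468.07  (< 1,570, feasible at tier 1)
EOQ₂ = √(2×11,400×241/24.9546) = 469.25  (< 1,570 → use Q = 1,570 at tier-2 price)
TC(tier 1 (EOQ₁), Q≈468.1) = $1,516,539.23
TC(tier 2, Q≈1,570.0) = $1,518,615.30
Minimum at tier 1 (EOQ₁): $1,516,539.23

$1,516,539.23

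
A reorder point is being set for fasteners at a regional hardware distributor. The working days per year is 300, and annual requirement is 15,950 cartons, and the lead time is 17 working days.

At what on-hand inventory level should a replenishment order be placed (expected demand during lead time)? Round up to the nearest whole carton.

Daily demand d = 15,950 / 300 = 53.167 cartons/day
Demand during lead time = 53.167 × 17 = 903.83
Reorder point = 903.83 → round up

904 cartons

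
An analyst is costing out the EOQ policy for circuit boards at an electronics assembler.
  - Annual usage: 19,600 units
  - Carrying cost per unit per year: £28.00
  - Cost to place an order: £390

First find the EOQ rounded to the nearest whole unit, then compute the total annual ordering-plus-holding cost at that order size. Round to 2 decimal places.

EOQ = √(2DS/H) = √(2 × 19,600 × 390 / 28)
    = √(546,000.00) ≈ 738.92 → Q = 739 units
Annual ordering cost = (D/Q)·S = (19,600/739) × 390 = £10,343.71
Annual holding cost  = (Q/2)·H = (739/2) × 28 = £10,346.00
Total = £10,343.71 + £10,346.00 = £20,689.71

£20,689.71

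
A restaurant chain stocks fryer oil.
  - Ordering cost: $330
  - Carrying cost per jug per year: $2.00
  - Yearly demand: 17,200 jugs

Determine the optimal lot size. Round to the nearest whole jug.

2DS/H = 2·17,200·330/2 = 5,676,000.00
EOQ = √5,676,000.00 ≈ 2,382.44

2,382 jugs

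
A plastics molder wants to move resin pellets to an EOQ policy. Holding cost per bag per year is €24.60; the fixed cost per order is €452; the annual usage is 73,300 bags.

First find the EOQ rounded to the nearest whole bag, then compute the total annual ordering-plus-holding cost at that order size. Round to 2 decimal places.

EOQ = √(2DS/H) = √(2 × 73,300 × 452 / 24.6)
    = √(2,693,626.02) ≈ 1,641.23 → Q = 1,641 bags
Ordering: D/Q × S = 73,300/1,641 × €452 = €20,189.88
Holding:  Q/2 × H = 1,641/2 × €24.6 = €20,184.30
Total = €20,189.88 + €20,184.30 = €40,374.18

€40,374.18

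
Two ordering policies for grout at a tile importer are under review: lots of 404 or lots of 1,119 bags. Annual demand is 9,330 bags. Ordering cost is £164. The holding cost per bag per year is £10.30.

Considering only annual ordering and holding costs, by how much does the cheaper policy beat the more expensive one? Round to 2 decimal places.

For each Q, cost = (D/Q)·S + (Q/2)·H.
TC(404) = (9,330/404)×164 + (404/2)×10.3 = £5,868.03
TC(1,119) = (9,330/1,119)×164 + (1,119/2)×10.3 = £7,130.25
|ΔTC| = |£5,868.03 − £7,130.25| = £1,262.22

£1,262.22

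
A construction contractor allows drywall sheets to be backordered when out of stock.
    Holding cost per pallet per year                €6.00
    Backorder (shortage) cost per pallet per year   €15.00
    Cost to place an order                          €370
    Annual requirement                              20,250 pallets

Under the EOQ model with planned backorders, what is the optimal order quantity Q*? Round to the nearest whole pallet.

1,870 pallets

Basic EOQ = √(2·20,250·370/6) = 1,580.348
Backorder adjustment √((H+b)/b) = √((6+15)/15) = 1.1832
Q* = 1,580.348 × 1.1832 ≈ 1,869.89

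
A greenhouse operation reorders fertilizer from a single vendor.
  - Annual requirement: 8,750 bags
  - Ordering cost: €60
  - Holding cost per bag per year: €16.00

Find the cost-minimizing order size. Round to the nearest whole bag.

2DS/H = 2·8,750·60/16 = 65,625.00
EOQ = √65,625.00 ≈ 256.17

256 bags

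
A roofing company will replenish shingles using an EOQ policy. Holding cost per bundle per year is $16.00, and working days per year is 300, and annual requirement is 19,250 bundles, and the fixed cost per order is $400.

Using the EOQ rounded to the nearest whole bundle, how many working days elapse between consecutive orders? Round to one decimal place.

15.3 days

Q* = √(2·D·S / H) = √(2·19,250·400 / 16) = √962,500.0 ≈ 981.07 → Q = 981 bundles
Cycle time = (working days × Q)/D = (300 × 981) / 19,250 = 15.288 days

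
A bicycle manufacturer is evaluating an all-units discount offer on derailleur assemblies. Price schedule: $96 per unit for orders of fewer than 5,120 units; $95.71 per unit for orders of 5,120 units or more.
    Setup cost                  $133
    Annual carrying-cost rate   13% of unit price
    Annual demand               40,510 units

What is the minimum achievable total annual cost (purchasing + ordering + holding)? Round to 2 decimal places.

H₁ = 13%×$96 = $12.4800;  H₂ = 13%×$95.71 = $12.4423
EOQ₁ = √(2×40,510×133/12.4800) = 929.21  (< 5,120, feasible at tier 1)
EOQ₂ = √(2×40,510×133/12.4423) = 930.62  (< 5,120 → use Q = 5,120 at tier-2 price)
TC(tier 1 (EOQ₁), Q≈929.2) = $3,900,556.56
TC(tier 2, Q≈5,120.0) = $3,910,116.70
Minimum at tier 1 (EOQ₁): $3,900,556.56

$3,900,556.56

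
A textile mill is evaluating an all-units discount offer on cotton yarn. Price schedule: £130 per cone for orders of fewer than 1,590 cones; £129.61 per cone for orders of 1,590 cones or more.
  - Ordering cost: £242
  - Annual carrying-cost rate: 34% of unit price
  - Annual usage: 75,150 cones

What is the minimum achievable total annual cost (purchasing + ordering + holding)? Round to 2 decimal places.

£9,786,663.01

H₁ = 34%×£130 = £44.2000;  H₂ = 34%×£129.61 = £44.0674
EOQ₁ = √(2×75,150×242/44.2000) = 907.14  (< 1,590, feasible at tier 1)
EOQ₂ = √(2×75,150×242/44.0674) = 908.51  (< 1,590 → use Q = 1,590 at tier-2 price)
TC(tier 1 (EOQ₁), Q≈907.1) = £9,809,595.75
TC(tier 2, Q≈1,590.0) = £9,786,663.01
Minimum at tier 2: £9,786,663.01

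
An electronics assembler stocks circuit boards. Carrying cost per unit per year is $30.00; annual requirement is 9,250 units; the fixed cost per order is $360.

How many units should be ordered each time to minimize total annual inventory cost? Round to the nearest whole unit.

471 units

Optimal lot size Q* = (2 × 9,250 × $360 / $30)^½ ≈ 471.17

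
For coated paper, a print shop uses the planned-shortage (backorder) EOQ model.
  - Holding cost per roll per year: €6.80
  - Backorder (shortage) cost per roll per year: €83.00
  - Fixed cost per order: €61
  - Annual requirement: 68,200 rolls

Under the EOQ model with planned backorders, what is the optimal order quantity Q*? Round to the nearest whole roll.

1,151 rolls

Basic EOQ = √(2·68,200·61/6.8) = 1,106.159
Backorder adjustment √((H+b)/b) = √((6.8+83)/83) = 1.0402
Q* = 1,106.159 × 1.0402 ≈ 1,150.58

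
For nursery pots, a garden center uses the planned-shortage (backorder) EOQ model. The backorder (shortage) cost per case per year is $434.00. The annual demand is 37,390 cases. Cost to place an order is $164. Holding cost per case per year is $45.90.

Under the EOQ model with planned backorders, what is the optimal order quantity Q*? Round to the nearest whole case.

Q* = √(2DS/H) · √((H + b)/b)
   = √(2 × 37,390 × 164 / 45.9) · √((45.9 + 434) / 434)
   = 516.902 × 1.0516 ≈ 543.55

544 cases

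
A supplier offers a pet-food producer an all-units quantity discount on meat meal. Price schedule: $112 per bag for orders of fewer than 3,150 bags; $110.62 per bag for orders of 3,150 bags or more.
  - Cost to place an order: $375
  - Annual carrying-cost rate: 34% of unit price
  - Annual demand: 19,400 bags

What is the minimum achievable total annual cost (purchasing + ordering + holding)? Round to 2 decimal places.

H₁ = 34%×$112 = $38.0800;  H₂ = 34%×$110.62 = $37.6108
EOQ₁ = √(2×19,400×375/38.0800) = 618.13  (< 3,150, feasible at tier 1)
EOQ₂ = √(2×19,400×375/37.6108) = 621.98  (< 3,150 → use Q = 3,150 at tier-2 price)
TC(tier 1 (EOQ₁), Q≈618.1) = $2,196,338.56
TC(tier 2, Q≈3,150.0) = $2,207,574.53
Minimum at tier 1 (EOQ₁): $2,196,338.56

$2,196,338.56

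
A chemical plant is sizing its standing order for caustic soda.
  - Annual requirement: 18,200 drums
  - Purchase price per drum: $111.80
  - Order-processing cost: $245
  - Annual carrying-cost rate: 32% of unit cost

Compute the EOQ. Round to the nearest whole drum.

499 drums

Holding cost per drum per year: H = 32% × $111.8 = $35.7760
Q* = √(2·D·S / H) = √(2·18,200·245 / 35.776) = √249,273.3 ≈ 499.27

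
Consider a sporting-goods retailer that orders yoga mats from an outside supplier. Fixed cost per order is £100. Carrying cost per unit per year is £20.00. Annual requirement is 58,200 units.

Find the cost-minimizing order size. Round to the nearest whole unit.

2DS/H = 2·58,200·100/20 = 582,000.00
EOQ = √582,000.00 ≈ 762.89

763 units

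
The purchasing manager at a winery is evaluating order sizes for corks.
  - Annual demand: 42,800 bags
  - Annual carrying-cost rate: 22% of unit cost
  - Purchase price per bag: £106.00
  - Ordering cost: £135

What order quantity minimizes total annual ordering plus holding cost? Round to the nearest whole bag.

Holding cost per bag per year: H = 22% × £106 = £23.3200
Q* = √(2·D·S / H) = √(2·42,800·135 / 23.32) = √495,540.3 ≈ 703.95

704 bags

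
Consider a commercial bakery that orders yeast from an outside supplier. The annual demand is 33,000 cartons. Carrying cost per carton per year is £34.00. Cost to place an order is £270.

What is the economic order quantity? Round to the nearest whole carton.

724 cartons

EOQ = √(2DS/H) = √(2 × 33,000 × 270 / 34)
    = √(524,117.65) ≈ 723.96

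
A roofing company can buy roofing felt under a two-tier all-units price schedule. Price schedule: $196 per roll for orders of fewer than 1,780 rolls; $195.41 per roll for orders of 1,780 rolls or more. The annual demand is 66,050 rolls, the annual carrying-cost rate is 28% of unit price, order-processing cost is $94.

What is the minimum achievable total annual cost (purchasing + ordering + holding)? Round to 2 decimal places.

$12,959,014.71

H₁ = 28%×$196 = $54.8800;  H₂ = 28%×$195.41 = $54.7148
EOQ₁ = √(2×66,050×94/54.8800) = 475.67  (< 1,780, feasible at tier 1)
EOQ₂ = √(2×66,050×94/54.7148) = 476.39  (< 1,780 → use Q = 1,780 at tier-2 price)
TC(tier 1 (EOQ₁), Q≈475.7) = $12,971,904.92
TC(tier 2, Q≈1,780.0) = $12,959,014.71
Minimum at tier 2: $12,959,014.71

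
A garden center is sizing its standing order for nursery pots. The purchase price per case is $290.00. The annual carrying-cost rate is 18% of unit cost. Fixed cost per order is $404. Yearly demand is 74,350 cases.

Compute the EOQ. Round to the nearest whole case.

1,073 cases

Holding cost per case per year: H = 18% × $290 = $52.2000
EOQ = √(2DS/H) = √(2 × 74,350 × 404 / 52.2)
    = √(1,150,858.24) ≈ 1,072.78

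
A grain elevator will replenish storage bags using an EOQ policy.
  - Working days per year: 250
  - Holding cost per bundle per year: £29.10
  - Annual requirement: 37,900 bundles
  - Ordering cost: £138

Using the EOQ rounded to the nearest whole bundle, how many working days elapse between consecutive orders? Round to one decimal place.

EOQ = √(2DS/H) = √(2 × 37,900 × 138 / 29.1)
    = √(359,463.92) ≈ 599.55 → Q = 600 bundles
Days between orders = 250 / (D/Q) = 250 / 63.167 ≈ 3.958

4.0 days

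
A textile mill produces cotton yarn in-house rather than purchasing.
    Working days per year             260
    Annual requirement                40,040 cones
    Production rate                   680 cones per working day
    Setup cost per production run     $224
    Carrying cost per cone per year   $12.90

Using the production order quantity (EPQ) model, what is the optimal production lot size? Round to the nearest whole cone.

1,341 cones

d = 40,040/260 = 154.0000 cones/day;  effective holding cost H(1 − d/p) = 12.9·(1 − 154.0000/680) = 9.97853
Q* = √(2DS / H_eff) = √(2·40,040·224 / 9.97853) ≈ 1,340.77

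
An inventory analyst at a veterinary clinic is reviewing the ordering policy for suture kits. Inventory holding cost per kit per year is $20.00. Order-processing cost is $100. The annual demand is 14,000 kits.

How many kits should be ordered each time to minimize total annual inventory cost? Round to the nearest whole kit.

EOQ = √(2DS/H) = √(2 × 14,000 × 100 / 20)
    = √(140,000.00) ≈ 374.17

374 kits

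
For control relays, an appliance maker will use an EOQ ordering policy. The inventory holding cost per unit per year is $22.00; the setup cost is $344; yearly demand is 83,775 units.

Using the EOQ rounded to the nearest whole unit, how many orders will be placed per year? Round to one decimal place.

51.7 orders per year

Q* = √(2·D·S / H) = √(2·83,775·344 / 22) = √2,619,872.7 ≈ 1,618.60 → Q = 1,619
N = D/Q = 83,775/1,619 ≈ 51.745 orders/yr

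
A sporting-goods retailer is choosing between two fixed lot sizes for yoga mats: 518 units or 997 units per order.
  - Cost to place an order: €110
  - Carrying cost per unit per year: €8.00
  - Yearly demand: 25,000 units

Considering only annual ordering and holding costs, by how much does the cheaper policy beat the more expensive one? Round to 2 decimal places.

€634.61

Annual cost at Q: ordering D·S/Q plus holding Q·H/2.
TC(518) = (25,000/518)×110 + (518/2)×8 = €7,380.88
TC(997) = (25,000/997)×110 + (997/2)×8 = €6,746.27
Lots of 997 are cheaper by €634.61.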